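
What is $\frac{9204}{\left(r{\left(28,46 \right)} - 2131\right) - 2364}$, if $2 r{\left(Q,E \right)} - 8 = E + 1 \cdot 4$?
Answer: $- \frac{4602}{2233} \approx -2.0609$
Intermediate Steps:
$r{\left(Q,E \right)} = 6 + \frac{E}{2}$ ($r{\left(Q,E \right)} = 4 + \frac{E + 1 \cdot 4}{2} = 4 + \frac{E + 4}{2} = 4 + \frac{4 + E}{2} = 4 + \left(2 + \frac{E}{2}\right) = 6 + \frac{E}{2}$)
$\frac{9204}{\left(r{\left(28,46 \right)} - 2131\right) - 2364} = \frac{9204}{\left(\left(6 + \frac{1}{2} \cdot 46\right) - 2131\right) - 2364} = \frac{9204}{\left(\left(6 + 23\right) - 2131\right) - 2364} = \frac{9204}{\left(29 - 2131\right) - 2364} = \frac{9204}{-2102 - 2364} = \frac{9204}{-4466} = 9204 \left(- \frac{1}{4466}\right) = - \frac{4602}{2233}$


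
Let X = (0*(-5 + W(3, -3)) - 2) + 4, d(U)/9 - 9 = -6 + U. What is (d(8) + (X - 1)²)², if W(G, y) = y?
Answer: 10000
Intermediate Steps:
d(U) = 27 + 9*U (d(U) = 81 + 9*(-6 + U) = 81 + (-54 + 9*U) = 27 + 9*U)
X = 2 (X = (0*(-5 - 3) - 2) + 4 = (0*(-8) - 2) + 4 = (0 - 2) + 4 = -2 + 4 = 2)
(d(8) + (X - 1)²)² = ((27 + 9*8) + (2 - 1)²)² = ((27 + 72) + 1²)² = (99 + 1)² = 100² = 10000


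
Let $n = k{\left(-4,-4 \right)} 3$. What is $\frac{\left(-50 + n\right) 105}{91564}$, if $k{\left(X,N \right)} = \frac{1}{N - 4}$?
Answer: $- \frac{42315}{732512} \approx -0.057767$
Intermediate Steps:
$k{\left(X,N \right)} = \frac{1}{-4 + N}$
$n = - \frac{3}{8}$ ($n = \frac{1}{-4 - 4} \cdot 3 = \frac{1}{-8} \cdot 3 = \left(- \frac{1}{8}\right) 3 = - \frac{3}{8} \approx -0.375$)
$\frac{\left(-50 + n\right) 105}{91564} = \frac{\left(-50 - \frac{3}{8}\right) 105}{91564} = \left(- \frac{403}{8}\right) 105 \cdot \frac{1}{91564} = \left(- \frac{42315}{8}\right) \frac{1}{91564} = - \frac{42315}{732512}$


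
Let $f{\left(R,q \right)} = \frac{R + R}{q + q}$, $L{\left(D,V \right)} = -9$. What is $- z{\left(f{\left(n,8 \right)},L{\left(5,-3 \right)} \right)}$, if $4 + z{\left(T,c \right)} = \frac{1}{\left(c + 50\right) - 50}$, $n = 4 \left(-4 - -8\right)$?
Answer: $\frac{37}{9} \approx 4.1111$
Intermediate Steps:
$n = 16$ ($n = 4 \left(-4 + 8\right) = 4 \cdot 4 = 16$)
$f{\left(R,q \right)} = \frac{R}{q}$ ($f{\left(R,q \right)} = \frac{2 R}{2 q} = 2 R \frac{1}{2 q} = \frac{R}{q}$)
$z{\left(T,c \right)} = -4 + \frac{1}{c}$ ($z{\left(T,c \right)} = -4 + \frac{1}{\left(c + 50\right) - 50} = -4 + \frac{1}{\left(50 + c\right) - 50} = -4 + \frac{1}{c}$)
$- z{\left(f{\left(n,8 \right)},L{\left(5,-3 \right)} \right)} = - (-4 + \frac{1}{-9}) = - (-4 - \frac{1}{9}) = \left(-1\right) \left(- \frac{37}{9}\right) = \frac{37}{9}$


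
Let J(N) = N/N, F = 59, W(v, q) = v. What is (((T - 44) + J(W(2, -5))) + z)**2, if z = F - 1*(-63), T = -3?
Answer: 5776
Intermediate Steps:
J(N) = 1
z = 122 (z = 59 - 1*(-63) = 59 + 63 = 122)
(((T - 44) + J(W(2, -5))) + z)**2 = (((-3 - 44) + 1) + 122)**2 = ((-47 + 1) + 122)**2 = (-46 + 122)**2 = 76**2 = 5776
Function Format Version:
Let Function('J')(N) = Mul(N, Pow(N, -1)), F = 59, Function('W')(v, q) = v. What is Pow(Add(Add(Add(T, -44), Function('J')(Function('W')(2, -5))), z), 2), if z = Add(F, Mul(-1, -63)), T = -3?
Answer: 5776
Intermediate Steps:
Function('J')(N) = 1
z = 122 (z = Add(59, Mul(-1, -63)) = Add(59, 63) = 122)
Pow(Add(Add(Add(T, -44), Function('J')(Function('W')(2, -5))), z), 2) = Pow(Add(Add(Add(-3, -44), 1), 122), 2) = Pow(Add(Add(-47, 1), 122), 2) = Pow(Add(-46, 122), 2) = Pow(76, 2) = 5776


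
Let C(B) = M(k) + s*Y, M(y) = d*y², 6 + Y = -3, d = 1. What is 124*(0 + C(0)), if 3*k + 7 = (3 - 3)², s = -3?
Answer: 36208/9 ≈ 4023.1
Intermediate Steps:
Y = -9 (Y = -6 - 3 = -9)
k = -7/3 (k = -7/3 + (3 - 3)²/3 = -7/3 + (⅓)*0² = -7/3 + (⅓)*0 = -7/3 + 0 = -7/3 ≈ -2.3333)
M(y) = y² (M(y) = 1*y² = y²)
C(B) = 292/9 (C(B) = (-7/3)² - 3*(-9) = 49/9 + 27 = 292/9)
124*(0 + C(0)) = 124*(0 + 292/9) = 124*(292/9) = 36208/9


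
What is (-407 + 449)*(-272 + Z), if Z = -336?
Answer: -25536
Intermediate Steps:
(-407 + 449)*(-272 + Z) = (-407 + 449)*(-272 - 336) = 42*(-608) = -25536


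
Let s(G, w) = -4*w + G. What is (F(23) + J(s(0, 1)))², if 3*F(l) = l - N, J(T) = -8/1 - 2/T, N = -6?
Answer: 169/36 ≈ 4.6944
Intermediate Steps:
s(G, w) = G - 4*w
J(T) = -8 - 2/T (J(T) = -8*1 - 2/T = -8 - 2/T)
F(l) = 2 + l/3 (F(l) = (l - 1*(-6))/3 = (l + 6)/3 = (6 + l)/3 = 2 + l/3)
(F(23) + J(s(0, 1)))² = ((2 + (⅓)*23) + (-8 - 2/(0 - 4*1)))² = ((2 + 23/3) + (-8 - 2/(0 - 4)))² = (29/3 + (-8 - 2/(-4)))² = (29/3 + (-8 - 2*(-¼)))² = (29/3 + (-8 + ½))² = (29/3 - 15/2)² = (13/6)² = 169/36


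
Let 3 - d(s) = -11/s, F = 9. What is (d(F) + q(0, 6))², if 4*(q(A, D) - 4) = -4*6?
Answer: 400/81 ≈ 4.9383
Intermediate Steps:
d(s) = 3 + 11/s (d(s) = 3 - (-11)/s = 3 + 11/s)
q(A, D) = -2 (q(A, D) = 4 + (-4*6)/4 = 4 + (¼)*(-24) = 4 - 6 = -2)
(d(F) + q(0, 6))² = ((3 + 11/9) - 2)² = (38/9 - 2)² = (20/9)² = 400/81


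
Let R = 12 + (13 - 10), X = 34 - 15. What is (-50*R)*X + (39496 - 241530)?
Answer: -216284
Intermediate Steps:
X = 19
R = 15 (R = 12 + 3 = 15)
(-50*R)*X + (39496 - 241530) = -50*15*19 + (39496 - 241530) = -750*19 - 202034 = -14250 - 202034 = -216284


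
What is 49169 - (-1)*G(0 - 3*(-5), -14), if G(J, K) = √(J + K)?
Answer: 49170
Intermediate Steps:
49169 - (-1)*G(0 - 3*(-5), -14) = 49169 - (-1)*√((0 - 3*(-5)) - 14) = 49169 - (-1)*√((0 + 15) - 14) = 49169 - (-1)*√(15 - 14) = 49169 - (-1)*√1 = 49169 - (-1) = 49169 - 1*(-1) = 49169 + 1 = 49170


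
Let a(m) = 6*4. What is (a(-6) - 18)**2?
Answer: 36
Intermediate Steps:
a(m) = 24
(a(-6) - 18)**2 = (24 - 18)**2 = 6**2 = 36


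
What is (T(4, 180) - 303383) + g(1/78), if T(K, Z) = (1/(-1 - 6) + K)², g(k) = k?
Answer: -1159472915/3822 ≈ -3.0337e+5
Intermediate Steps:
T(K, Z) = (-⅐ + K)² (T(K, Z) = (1/(-7) + K)² = (-⅐ + K)²)
(T(4, 180) - 303383) + g(1/78) = ((-1 + 7*4)²/49 - 303383) + 1/78 = ((-1 + 28)²/49 - 303383) + 1/78 = ((1/49)*27² - 303383) + 1/78 = ((1/49)*729 - 303383) + 1/78 = (729/49 - 303383) + 1/78 = -14865038/49 + 1/78 = -1159472915/3822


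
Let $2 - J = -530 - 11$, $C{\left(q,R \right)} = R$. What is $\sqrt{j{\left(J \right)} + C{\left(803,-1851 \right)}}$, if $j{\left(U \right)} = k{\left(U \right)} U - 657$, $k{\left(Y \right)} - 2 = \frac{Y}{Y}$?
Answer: $i \sqrt{879} \approx 29.648 i$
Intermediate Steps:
$J = 543$ ($J = 2 - \left(-530 - 11\right) = 2 - -541 = 2 + 541 = 543$)
$k{\left(Y \right)} = 3$ ($k{\left(Y \right)} = 2 + \frac{Y}{Y} = 2 + 1 = 3$)
$j{\left(U \right)} = -657 + 3 U$ ($j{\left(U \right)} = 3 U - 657 = -657 + 3 U$)
$\sqrt{j{\left(J \right)} + C{\left(803,-1851 \right)}} = \sqrt{\left(-657 + 3 \cdot 543\right) - 1851} = \sqrt{\left(-657 + 1629\right) - 1851} = \sqrt{972 - 1851} = \sqrt{-879} = i \sqrt{879}$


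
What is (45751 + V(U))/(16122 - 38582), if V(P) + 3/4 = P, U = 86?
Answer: -36669/17968 ≈ -2.0408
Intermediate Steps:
V(P) = -¾ + P
(45751 + V(U))/(16122 - 38582) = (45751 + (-¾ + 86))/(16122 - 38582) = (45751 + 341/4)/(-22460) = (183345/4)*(-1/22460) = -36669/17968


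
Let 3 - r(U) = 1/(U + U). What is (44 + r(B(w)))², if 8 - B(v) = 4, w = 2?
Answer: 140625/64 ≈ 2197.3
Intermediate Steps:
B(v) = 4 (B(v) = 8 - 1*4 = 8 - 4 = 4)
r(U) = 3 - 1/(2*U) (r(U) = 3 - 1/(U + U) = 3 - 1/(2*U))
(44 + r(B(w)))² = (44 + (3 - ½/4))² = (44 + (3 - ½*¼))² = (44 + (3 - ⅛))² = (44 + 23/8)² = (375/8)² = 140625/64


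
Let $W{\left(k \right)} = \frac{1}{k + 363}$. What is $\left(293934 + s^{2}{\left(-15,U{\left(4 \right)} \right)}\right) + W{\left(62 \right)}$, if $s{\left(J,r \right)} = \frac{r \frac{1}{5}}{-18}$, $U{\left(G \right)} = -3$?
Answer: $\frac{4497190253}{15300} \approx 2.9393 \cdot 10^{5}$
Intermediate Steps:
$W{\left(k \right)} = \frac{1}{363 + k}$
$s{\left(J,r \right)} = - \frac{r}{90}$ ($s{\left(J,r \right)} = r \frac{1}{5} \left(- \frac{1}{18}\right) = \frac{r}{5} \left(- \frac{1}{18}\right) = - \frac{r}{90}$)
$\left(293934 + s^{2}{\left(-15,U{\left(4 \right)} \right)}\right) + W{\left(62 \right)} = \left(293934 + \left(\left(- \frac{1}{90}\right) \left(-3\right)\right)^{2}\right) + \frac{1}{363 + 62} = \left(293934 + \left(\frac{1}{30}\right)^{2}\right) + \frac{1}{425} = \left(293934 + \frac{1}{900}\right) + \frac{1}{425} = \frac{264540601}{900} + \frac{1}{425} = \frac{4497190253}{15300}$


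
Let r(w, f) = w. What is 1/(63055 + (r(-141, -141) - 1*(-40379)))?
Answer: 1/103293 ≈ 9.6812e-6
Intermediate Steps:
1/(63055 + (r(-141, -141) - 1*(-40379))) = 1/(63055 + (-141 - 1*(-40379))) = 1/(63055 + (-141 + 40379)) = 1/(63055 + 40238) = 1/103293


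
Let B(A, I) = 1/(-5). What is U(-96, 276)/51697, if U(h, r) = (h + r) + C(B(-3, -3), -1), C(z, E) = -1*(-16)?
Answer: 196/51697 ≈ 0.0037913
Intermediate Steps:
B(A, I) = -⅕
C(z, E) = 16
U(h, r) = 16 + h + r (U(h, r) = (h + r) + 16 = 16 + h + r)
U(-96, 276)/51697 = (16 - 96 + 276)/51697 = 196*(1/51697) = 196/51697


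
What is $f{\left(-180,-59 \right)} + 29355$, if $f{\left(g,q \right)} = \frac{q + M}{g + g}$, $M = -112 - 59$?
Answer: $\frac{1056803}{36} \approx 29356.0$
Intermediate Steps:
$M = -171$
$f{\left(g,q \right)} = \frac{-171 + q}{2 g}$ ($f{\left(g,q \right)} = \frac{q - 171}{g + g} = \frac{-171 + q}{2 g}$)
$f{\left(-180,-59 \right)} + 29355 = \frac{-171 - 59}{2 \left(-180\right)} + 29355 = \frac{1}{2} \left(- \frac{1}{180}\right) \left(-230\right) + 29355 = \frac{23}{36} + 29355 = \frac{1056803}{36}$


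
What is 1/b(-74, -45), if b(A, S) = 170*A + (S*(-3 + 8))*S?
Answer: -1/2455 ≈ -0.00040733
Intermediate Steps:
b(A, S) = 5*S² + 170*A (b(A, S) = 170*A + (S*5)*S = 170*A + (5*S)*S = 170*A + 5*S² = 5*S² + 170*A)
1/b(-74, -45) = 1/(5*(-45)² + 170*(-74)) = 1/(5*2025 - 12580) = 1/(10125 - 12580) = 1/(-2455) = -1/2455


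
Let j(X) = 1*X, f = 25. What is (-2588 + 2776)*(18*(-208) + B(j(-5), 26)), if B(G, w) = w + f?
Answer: -694284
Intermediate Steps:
j(X) = X
B(G, w) = 25 + w (B(G, w) = w + 25 = 25 + w)
(-2588 + 2776)*(18*(-208) + B(j(-5), 26)) = (-2588 + 2776)*(18*(-208) + (25 + 26)) = 188*(-3744 + 51) = 188*(-3693) = -694284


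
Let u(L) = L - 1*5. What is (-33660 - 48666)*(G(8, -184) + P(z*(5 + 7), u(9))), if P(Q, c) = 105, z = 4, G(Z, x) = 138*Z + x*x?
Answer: -2886761190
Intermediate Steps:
G(Z, x) = x² + 138*Z (G(Z, x) = 138*Z + x² = x² + 138*Z)
u(L) = -5 + L (u(L) = L - 5 = -5 + L)
(-33660 - 48666)*(G(8, -184) + P(z*(5 + 7), u(9))) = (-33660 - 48666)*(((-184)² + 138*8) + 105) = -82326*((33856 + 1104) + 105) = -82326*(34960 + 105) = -82326*35065 = -2886761190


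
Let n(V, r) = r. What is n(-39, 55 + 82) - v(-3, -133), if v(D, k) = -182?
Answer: 319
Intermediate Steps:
n(-39, 55 + 82) - v(-3, -133) = (55 + 82) - 1*(-182) = 137 + 182 = 319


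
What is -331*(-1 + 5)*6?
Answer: -7944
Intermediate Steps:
-331*(-1 + 5)*6 = -1324*6 = -331*24 = -7944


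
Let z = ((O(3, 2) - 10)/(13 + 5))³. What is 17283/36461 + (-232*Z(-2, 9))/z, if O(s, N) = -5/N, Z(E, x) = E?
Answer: -789051682149/569703125 ≈ -1385.0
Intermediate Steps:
z = -15625/46656 (z = ((-5/2 - 10)/(13 + 5))³ = ((-5*½ - 10)/18)³ = ((-5/2 - 10)*(1/18))³ = (-25/2*1/18)³ = (-25/36)³ = -15625/46656 ≈ -0.33490)
17283/36461 + (-232*Z(-2, 9))/z = 17283/36461 + (-232*(-2))/(-15625/46656) = 17283*(1/36461) + 464*(-46656/15625) = 17283/36461 - 21648384/15625 = -789051682149/569703125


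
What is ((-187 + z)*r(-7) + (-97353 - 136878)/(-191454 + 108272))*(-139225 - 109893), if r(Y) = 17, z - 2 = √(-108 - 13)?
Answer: 32556379311881/41591 - 46585066*I ≈ 7.8277e+8 - 4.6585e+7*I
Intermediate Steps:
z = 2 + 11*I (z = 2 + √(-108 - 13) = 2 + √(-121) = 2 + 11*I ≈ 2.0 + 11.0*I)
((-187 + z)*r(-7) + (-97353 - 136878)/(-191454 + 108272))*(-139225 - 109893) = ((-187 + (2 + 11*I))*17 + (-97353 - 136878)/(-191454 + 108272))*(-139225 - 109893) = ((-185 + 11*I)*17 - 234231/(-83182))*(-249118) = ((-3145 + 187*I) - 234231*(-1/83182))*(-249118) = ((-3145 + 187*I) + 234231/83182)*(-249118) = (-261373159/83182 + 187*I)*(-249118) = 32556379311881/41591 - 46585066*I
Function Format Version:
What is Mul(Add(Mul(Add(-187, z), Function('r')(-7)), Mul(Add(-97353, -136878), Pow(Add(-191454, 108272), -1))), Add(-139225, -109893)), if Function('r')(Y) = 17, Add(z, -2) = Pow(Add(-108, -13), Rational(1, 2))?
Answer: Add(Rational(32556379311881, 41591), Mul(-46585066, I)) ≈ Add(7.8277e+8, Mul(-4.6585e+7, I))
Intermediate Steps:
z = Add(2, Mul(11, I)) (z = Add(2, Pow(Add(-108, -13), Rational(1, 2))) = Add(2, Pow(-121, Rational(1, 2))) = Add(2, Mul(11, I)) ≈ Add(2.0000, Mul(11.000, I)))
Mul(Add(Mul(Add(-187, z), Function('r')(-7)), Mul(Add(-97353, -136878), Pow(Add(-191454, 108272), -1))), Add(-139225, -109893)) = Mul(Add(Mul(Add(-187, Add(2, Mul(11, I))), 17), Mul(Add(-97353, -136878), Pow(Add(-191454, 108272), -1))), Add(-139225, -109893)) = Mul(Add(Mul(Add(-185, Mul(11, I)), 17), Mul(-234231, Pow(-83182, -1))), -249118) = Mul(Add(Add(-3145, Mul(187, I)), Mul(-234231, Rational(-1, 83182))), -249118) = Mul(Add(Add(-3145, Mul(187, I)), Rational(234231, 83182)), -249118) = Mul(Add(Rational(-261373159, 83182), Mul(187, I)), -249118) = Add(Rational(32556379311881, 41591), Mul(-46585066, I))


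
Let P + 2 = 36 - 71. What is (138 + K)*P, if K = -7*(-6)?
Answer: -6660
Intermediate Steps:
K = 42
P = -37 (P = -2 + (36 - 71) = -2 - 35 = -37)
(138 + K)*P = (138 + 42)*(-37) = 180*(-37) = -6660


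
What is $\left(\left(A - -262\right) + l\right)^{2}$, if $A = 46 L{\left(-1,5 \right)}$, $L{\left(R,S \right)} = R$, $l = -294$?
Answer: $6084$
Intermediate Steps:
$A = -46$ ($A = 46 \left(-1\right) = -46$)
$\left(\left(A - -262\right) + l\right)^{2} = \left(\left(-46 - -262\right) - 294\right)^{2} = \left(\left(-46 + 262\right) - 294\right)^{2} = \left(216 - 294\right)^{2} = \left(-78\right)^{2} = 6084$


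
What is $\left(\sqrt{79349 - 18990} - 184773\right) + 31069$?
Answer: $-153704 + \sqrt{60359} \approx -1.5346 \cdot 10^{5}$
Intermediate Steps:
$\left(\sqrt{79349 - 18990} - 184773\right) + 31069 = \left(\sqrt{60359} - 184773\right) + 31069 = \left(-184773 + \sqrt{60359}\right) + 31069 = -153704 + \sqrt{60359}$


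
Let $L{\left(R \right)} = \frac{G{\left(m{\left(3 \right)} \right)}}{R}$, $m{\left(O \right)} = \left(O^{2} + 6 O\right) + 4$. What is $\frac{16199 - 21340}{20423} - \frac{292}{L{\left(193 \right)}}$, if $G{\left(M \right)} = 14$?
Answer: $- \frac{575515281}{142961} \approx -4025.7$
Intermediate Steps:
$m{\left(O \right)} = 4 + O^{2} + 6 O$
$L{\left(R \right)} = \frac{14}{R}$
$\frac{16199 - 21340}{20423} - \frac{292}{L{\left(193 \right)}} = \frac{16199 - 21340}{20423} - \frac{292}{14 \cdot \frac{1}{193}} = \left(-5141\right) \frac{1}{20423} - \frac{292}{14 \cdot \frac{1}{193}} = - \frac{5141}{20423} - \frac{292}{\frac{14}{193}} = - \frac{5141}{20423} - \frac{28178}{7} = - \frac{575515281}{142961}$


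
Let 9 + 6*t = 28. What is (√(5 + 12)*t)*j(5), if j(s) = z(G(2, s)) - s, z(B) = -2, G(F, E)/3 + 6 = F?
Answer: -133*√17/6 ≈ -91.396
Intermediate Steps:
G(F, E) = -18 + 3*F
t = 19/6 (t = -3/2 + (⅙)*28 = -3/2 + 14/3 = 19/6 ≈ 3.1667)
j(s) = -2 - s
(√(5 + 12)*t)*j(5) = (√(5 + 12)*(19/6))*(-2 - 1*5) = (√17*(19/6))*(-2 - 5) = (19*√17/6)*(-7) = -133*√17/6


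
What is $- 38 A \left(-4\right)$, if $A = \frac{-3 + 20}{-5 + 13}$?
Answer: $323$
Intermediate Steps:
$A = \frac{17}{8} \approx 2.125$
$- 38 A \left(-4\right) = \left(-38\right) \frac{17}{8} \left(-4\right) = \left(- \frac{323}{4}\right) \left(-4\right) = 323$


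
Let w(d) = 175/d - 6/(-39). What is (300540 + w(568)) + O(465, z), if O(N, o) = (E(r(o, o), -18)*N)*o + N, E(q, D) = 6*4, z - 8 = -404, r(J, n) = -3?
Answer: -30409929909/7384 ≈ -4.1184e+6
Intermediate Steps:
z = -396 (z = 8 - 404 = -396)
E(q, D) = 24
O(N, o) = N + 24*N*o (O(N, o) = (24*N)*o + N = 24*N*o + N = N + 24*N*o)
w(d) = 2/13 + 175/d (w(d) = 175/d - 6*(-1/39) = 175/d + 2/13 = 2/13 + 175/d)
(300540 + w(568)) + O(465, z) = (300540 + (2/13 + 175/568)) + 465*(1 + 24*(-396)) = (300540 + (2/13 + 175*(1/568))) + 465*(1 - 9504) = (300540 + (2/13 + 175/568)) + 465*(-9503) = (300540 + 3411/7384) - 4418895 = 2219190771/7384 - 4418895 = -30409929909/7384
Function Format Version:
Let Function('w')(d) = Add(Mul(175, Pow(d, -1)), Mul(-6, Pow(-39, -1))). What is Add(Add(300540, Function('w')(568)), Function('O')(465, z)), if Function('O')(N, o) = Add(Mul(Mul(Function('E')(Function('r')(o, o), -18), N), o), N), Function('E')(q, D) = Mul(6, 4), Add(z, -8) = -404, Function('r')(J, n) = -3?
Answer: Rational(-30409929909, 7384) ≈ -4.1184e+6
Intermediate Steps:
z = -396 (z = Add(8, -404) = -396)
Function('E')(q, D) = 24
Function('O')(N, o) = Add(N, Mul(24, N, o)) (Function('O')(N, o) = Add(Mul(Mul(24, N), o), N) = Add(Mul(24, N, o), N) = Add(N, Mul(24, N, o)))
Function('w')(d) = Add(Rational(2, 13), Mul(175, Pow(d, -1))) (Function('w')(d) = Add(Mul(175, Pow(d, -1)), Mul(-6, Rational(-1, 39))) = Add(Mul(175, Pow(d, -1)), Rational(2, 13)) = Add(Rational(2, 13), Mul(175, Pow(d, -1))))
Add(Add(300540, Function('w')(568)), Function('O')(465, z)) = Add(Add(300540, Add(Rational(2, 13), Mul(175, Pow(568, -1)))), Mul(465, Add(1, Mul(24, -396)))) = Add(Add(300540, Add(Rational(2, 13), Mul(175, Rational(1, 568)))), Mul(465, Add(1, -9504))) = Add(Add(300540, Add(Rational(2, 13), Rational(175, 568))), Mul(465, -9503)) = Add(Add(300540, Rational(3411, 7384)), -4418895) = Add(Rational(2219190771, 7384), -4418895) = Rational(-30409929909, 7384)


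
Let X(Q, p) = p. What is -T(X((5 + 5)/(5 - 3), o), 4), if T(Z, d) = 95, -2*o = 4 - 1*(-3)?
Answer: -95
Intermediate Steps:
o = -7/2 (o = -(4 - 1*(-3))/2 = -(4 + 3)/2 = -1/2*7 = -7/2 ≈ -3.5000)
-T(X((5 + 5)/(5 - 3), o), 4) = -1*95 = -95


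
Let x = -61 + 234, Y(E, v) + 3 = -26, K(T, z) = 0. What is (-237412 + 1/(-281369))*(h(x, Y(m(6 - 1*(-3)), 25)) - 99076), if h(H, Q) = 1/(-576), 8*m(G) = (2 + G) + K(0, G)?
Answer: 1270716339935631511/54022848 ≈ 2.3522e+10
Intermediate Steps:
m(G) = 1/4 + G/8 (m(G) = ((2 + G) + 0)/8 = (2 + G)/8 = 1/4 + G/8)
Y(E, v) = -29 (Y(E, v) = -3 - 26 = -29)
x = 173
h(H, Q) = -1/576
(-237412 + 1/(-281369))*(h(x, Y(m(6 - 1*(-3)), 25)) - 99076) = (-237412 + 1/(-281369))*(-1/576 - 99076) = (-237412 - 1/281369)*(-57067777/576) = -66800377029/281369*(-57067777/576) = 1270716339935631511/54022848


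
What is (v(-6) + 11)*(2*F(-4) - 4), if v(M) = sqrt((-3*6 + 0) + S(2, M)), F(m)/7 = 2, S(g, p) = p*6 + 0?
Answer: 264 + 72*I*sqrt(6) ≈ 264.0 + 176.36*I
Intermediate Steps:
S(g, p) = 6*p (S(g, p) = 6*p + 0 = 6*p)
F(m) = 14 (F(m) = 7*2 = 14)
v(M) = sqrt(-18 + 6*M) (v(M) = sqrt((-3*6 + 0) + 6*M) = sqrt((-18 + 0) + 6*M) = sqrt(-18 + 6*M))
(v(-6) + 11)*(2*F(-4) - 4) = (sqrt(-18 + 6*(-6)) + 11)*(2*14 - 4) = (sqrt(-18 - 36) + 11)*(28 - 4) = (sqrt(-54) + 11)*24 = (3*I*sqrt(6) + 11)*24 = (11 + 3*I*sqrt(6))*24 = 264 + 72*I*sqrt(6)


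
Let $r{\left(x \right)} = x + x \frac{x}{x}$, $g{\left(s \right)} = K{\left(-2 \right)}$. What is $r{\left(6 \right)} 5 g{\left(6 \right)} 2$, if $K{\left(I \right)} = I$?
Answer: $-240$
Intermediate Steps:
$g{\left(s \right)} = -2$
$r{\left(x \right)} = 2 x$ ($r{\left(x \right)} = x + x 1 = x + x = 2 x$)
$r{\left(6 \right)} 5 g{\left(6 \right)} 2 = 2 \cdot 6 \cdot 5 \left(\left(-2\right) 2\right) = 12 \cdot 5 \left(-4\right) = 60 \left(-4\right) = -240$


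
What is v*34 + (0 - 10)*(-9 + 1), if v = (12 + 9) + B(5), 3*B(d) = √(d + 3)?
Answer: 794 + 68*√2/3 ≈ 826.06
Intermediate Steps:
B(d) = √(3 + d)/3 (B(d) = √(d + 3)/3 = √(3 + d)/3)
v = 21 + 2*√2/3 (v = (12 + 9) + √(3 + 5)/3 = 21 + √8/3 = 21 + (2*√2)/3 = 21 + 2*√2/3 ≈ 21.943)
v*34 + (0 - 10)*(-9 + 1) = (21 + 2*√2/3)*34 + (0 - 10)*(-9 + 1) = (714 + 68*√2/3) - 10*(-8) = (714 + 68*√2/3) + 80 = 794 + 68*√2/3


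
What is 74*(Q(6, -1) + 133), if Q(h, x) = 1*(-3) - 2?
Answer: 9472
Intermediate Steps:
Q(h, x) = -5 (Q(h, x) = -3 - 2 = -5)
74*(Q(6, -1) + 133) = 74*(-5 + 133) = 74*128 = 9472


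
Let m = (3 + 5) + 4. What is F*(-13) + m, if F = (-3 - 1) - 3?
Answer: 103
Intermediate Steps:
m = 12 (m = 8 + 4 = 12)
F = -7 (F = -4 - 3 = -7)
F*(-13) + m = -7*(-13) + 12 = 91 + 12 = 103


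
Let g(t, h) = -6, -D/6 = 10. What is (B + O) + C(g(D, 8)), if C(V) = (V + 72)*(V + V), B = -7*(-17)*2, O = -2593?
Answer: -3147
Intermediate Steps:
D = -60 (D = -6*10 = -60)
B = 238 (B = 119*2 = 238)
C(V) = 2*V*(72 + V) (C(V) = (72 + V)*(2*V) = 2*V*(72 + V))
(B + O) + C(g(D, 8)) = (238 - 2593) + 2*(-6)*(72 - 6) = -2355 + 2*(-6)*66 = -2355 - 792 = -3147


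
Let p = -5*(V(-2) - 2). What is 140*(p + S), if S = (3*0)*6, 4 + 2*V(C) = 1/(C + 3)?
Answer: 2450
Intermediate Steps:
V(C) = -2 + 1/(2*(3 + C)) (V(C) = -2 + 1/(2*(C + 3)) = -2 + 1/(2*(3 + C)))
S = 0 (S = 0*6 = 0)
p = 35/2 (p = -5*((-11 - 4*(-2))/(2*(3 - 2)) - 2) = -5*((½)*(-11 + 8)/1 - 2) = -5*((½)*1*(-3) - 2) = -5*(-3/2 - 2) = -5*(-7/2) = 35/2 ≈ 17.500)
140*(p + S) = 140*(35/2 + 0) = 140*(35/2) = 2450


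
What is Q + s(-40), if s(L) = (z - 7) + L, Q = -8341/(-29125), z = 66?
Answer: 561716/29125 ≈ 19.286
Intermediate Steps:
Q = 8341/29125 (Q = -8341*(-1/29125) = 8341/29125 ≈ 0.28639)
s(L) = 59 + L (s(L) = (66 - 7) + L = 59 + L)
Q + s(-40) = 8341/29125 + (59 - 40) = 8341/29125 + 19 = 561716/29125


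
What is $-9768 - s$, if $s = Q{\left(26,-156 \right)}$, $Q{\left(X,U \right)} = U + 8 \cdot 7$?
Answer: $-9668$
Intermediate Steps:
$Q{\left(X,U \right)} = 56 + U$ ($Q{\left(X,U \right)} = U + 56 = 56 + U$)
$s = -100$ ($s = 56 - 156 = -100$)
$-9768 - s = -9768 - -100 = -9768 + 100 = -9668$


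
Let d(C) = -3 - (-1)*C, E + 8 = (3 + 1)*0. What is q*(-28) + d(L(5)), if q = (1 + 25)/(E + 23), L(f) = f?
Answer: -698/15 ≈ -46.533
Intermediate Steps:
E = -8 (E = -8 + (3 + 1)*0 = -8 + 4*0 = -8 + 0 = -8)
q = 26/15 (q = (1 + 25)/(-8 + 23) = 26/15 ≈ 1.7333)
d(C) = -3 + C
q*(-28) + d(L(5)) = (26/15)*(-28) + (-3 + 5) = -728/15 + 2 = -698/15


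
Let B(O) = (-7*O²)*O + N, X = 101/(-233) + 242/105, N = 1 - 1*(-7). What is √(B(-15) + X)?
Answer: √14146326637590/24465 ≈ 153.74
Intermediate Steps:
N = 8 (N = 1 + 7 = 8)
X = 45781/24465 (X = 101*(-1/233) + 242*(1/105) = -101/233 + 242/105 = 45781/24465 ≈ 1.8713)
B(O) = 8 - 7*O³ (B(O) = (-7*O²)*O + 8 = -7*O³ + 8 = 8 - 7*O³)
√(B(-15) + X) = √((8 - 7*(-15)³) + 45781/24465) = √((8 - 7*(-3375)) + 45781/24465) = √((8 + 23625) + 45781/24465) = √(23633 + 45781/24465) = √(578227126/24465) = √14146326637590/24465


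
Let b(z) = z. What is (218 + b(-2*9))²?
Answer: 40000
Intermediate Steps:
(218 + b(-2*9))² = (218 - 2*9)² = (218 - 18)² = 200² = 40000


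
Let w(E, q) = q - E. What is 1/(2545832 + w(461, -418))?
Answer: 1/2544953 ≈ 3.9293e-7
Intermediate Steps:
1/(2545832 + w(461, -418)) = 1/(2545832 + (-418 - 1*461)) = 1/(2545832 + (-418 - 461)) = 1/(2545832 - 879) = 1/2544953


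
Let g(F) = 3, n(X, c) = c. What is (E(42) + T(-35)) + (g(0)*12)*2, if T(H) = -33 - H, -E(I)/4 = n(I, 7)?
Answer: 46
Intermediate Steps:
E(I) = -28 (E(I) = -4*7 = -28)
(E(42) + T(-35)) + (g(0)*12)*2 = (-28 + (-33 - 1*(-35))) + (3*12)*2 = (-28 + (-33 + 35)) + 36*2 = (-28 + 2) + 72 = -26 + 72 = 46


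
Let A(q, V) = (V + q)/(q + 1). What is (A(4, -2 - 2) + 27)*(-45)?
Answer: -1215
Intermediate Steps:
A(q, V) = (V + q)/(1 + q)
(A(4, -2 - 2) + 27)*(-45) = (((-2 - 2) + 4)/(1 + 4) + 27)*(-45) = ((-4 + 4)/5 + 27)*(-45) = ((⅕)*0 + 27)*(-45) = (0 + 27)*(-45) = 27*(-45) = -1215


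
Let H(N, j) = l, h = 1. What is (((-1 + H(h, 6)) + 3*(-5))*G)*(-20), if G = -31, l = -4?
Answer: -12400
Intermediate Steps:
H(N, j) = -4
(((-1 + H(h, 6)) + 3*(-5))*G)*(-20) = (((-1 - 4) + 3*(-5))*(-31))*(-20) = ((-5 - 15)*(-31))*(-20) = -20*(-31)*(-20) = 620*(-20) = -12400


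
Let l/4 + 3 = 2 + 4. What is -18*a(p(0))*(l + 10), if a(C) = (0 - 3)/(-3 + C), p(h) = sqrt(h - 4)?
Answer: -3564/13 - 2376*I/13 ≈ -274.15 - 182.77*I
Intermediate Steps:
p(h) = sqrt(-4 + h)
a(C) = -3/(-3 + C)
l = 12 (l = -12 + 4*(2 + 4) = -12 + 4*6 = -12 + 24 = 12)
-18*a(p(0))*(l + 10) = -18*(-3/(-3 + sqrt(-4 + 0)))*(12 + 10) = -18*(-3/(-3 + sqrt(-4)))*22 = -18*(-3*(-3 - 2*I)/13)*22 = -(-1188)*(-3 - 2*I)/13 = 1188*(-3 - 2*I)/13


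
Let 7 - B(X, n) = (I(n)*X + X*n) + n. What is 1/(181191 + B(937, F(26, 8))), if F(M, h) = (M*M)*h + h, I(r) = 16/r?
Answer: -677/3316631644 ≈ -2.0412e-7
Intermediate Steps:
F(M, h) = h + h*M² (F(M, h) = M²*h + h = h*M² + h = h + h*M²)
B(X, n) = 7 - n - X*n - 16*X/n (B(X, n) = 7 - (((16/n)*X + X*n) + n) = 7 - ((16*X/n + X*n) + n) = 7 - ((X*n + 16*X/n) + n) = 7 - (n + X*n + 16*X/n) = 7 + (-n - X*n - 16*X/n) = 7 - n - X*n - 16*X/n)
1/(181191 + B(937, F(26, 8))) = 1/(181191 + (7 - 8*(1 + 26²) - 1*937*8*(1 + 26²) - 16*937/8*(1 + 26²))) = 1/(181191 + (7 - 8*(1 + 676) - 1*937*8*(1 + 676) - 16*937/8*(1 + 676))) = 1/(181191 + (7 - 8*677 - 1*937*8*677 - 16*937/8*677)) = 1/(181191 + (7 - 1*5416 - 1*937*5416 - 16*937/5416)) = 1/(181191 + (7 - 5416 - 5074792 - 16*937*1/5416)) = 1/(181191 + (7 - 5416 - 5074792 - 1874/677)) = 1/(181191 - 3439297951/677) = 1/(-3316631644/677) = -677/3316631644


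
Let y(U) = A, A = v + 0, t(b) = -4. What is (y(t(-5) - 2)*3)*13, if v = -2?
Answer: -78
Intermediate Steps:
A = -2 (A = -2 + 0 = -2)
y(U) = -2
(y(t(-5) - 2)*3)*13 = -2*3*13 = -6*13 = -78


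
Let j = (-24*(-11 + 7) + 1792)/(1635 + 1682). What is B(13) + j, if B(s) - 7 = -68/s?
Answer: 100835/43121 ≈ 2.3384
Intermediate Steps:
B(s) = 7 - 68/s
j = 1888/3317 (j = (-24*(-4) + 1792)/3317 = (96 + 1792)*(1/3317) = 1888*(1/3317) = 1888/3317 ≈ 0.56919)
B(13) + j = (7 - 68/13) + 1888/3317 = 23/13 + 1888/3317 = 100835/43121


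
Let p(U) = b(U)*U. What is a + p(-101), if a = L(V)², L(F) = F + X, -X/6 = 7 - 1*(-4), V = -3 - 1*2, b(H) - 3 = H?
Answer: 14939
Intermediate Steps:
b(H) = 3 + H
V = -5 (V = -3 - 2 = -5)
p(U) = U*(3 + U) (p(U) = (3 + U)*U = U*(3 + U))
X = -66 (X = -6*(7 - 1*(-4)) = -6*(7 + 4) = -6*11 = -66)
L(F) = -66 + F (L(F) = F - 66 = -66 + F)
a = 5041 (a = (-66 - 5)² = (-71)² = 5041)
a + p(-101) = 5041 - 101*(3 - 101) = 5041 - 101*(-98) = 5041 + 9898 = 14939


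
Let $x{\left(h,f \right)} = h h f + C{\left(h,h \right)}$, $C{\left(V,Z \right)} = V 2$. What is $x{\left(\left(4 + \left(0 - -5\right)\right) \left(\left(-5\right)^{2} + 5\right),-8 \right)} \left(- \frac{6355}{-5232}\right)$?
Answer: $- \frac{308567025}{436} \approx -7.0772 \cdot 10^{5}$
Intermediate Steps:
$C{\left(V,Z \right)} = 2 V$
$x{\left(h,f \right)} = 2 h + f h^{2}$ ($x{\left(h,f \right)} = h h f + 2 h = h^{2} f + 2 h = f h^{2} + 2 h = 2 h + f h^{2}$)
$x{\left(\left(4 + \left(0 - -5\right)\right) \left(\left(-5\right)^{2} + 5\right),-8 \right)} \left(- \frac{6355}{-5232}\right) = \left(4 + \left(0 - -5\right)\right) \left(\left(-5\right)^{2} + 5\right) \left(2 - 8 \left(4 + \left(0 - -5\right)\right) \left(\left(-5\right)^{2} + 5\right)\right) \left(- \frac{6355}{-5232}\right) = \left(4 + \left(0 + 5\right)\right) \left(25 + 5\right) \left(2 - 8 \left(4 + \left(0 + 5\right)\right) \left(25 + 5\right)\right) \left(\left(-6355\right) \left(- \frac{1}{5232}\right)\right) = \left(4 + 5\right) 30 \left(2 - 8 \left(4 + 5\right) 30\right) \frac{6355}{5232} = 9 \cdot 30 \left(2 - 8 \cdot 9 \cdot 30\right) \frac{6355}{5232} = 270 \left(2 - 2160\right) \frac{6355}{5232} = 270 \left(-2158\right) \frac{6355}{5232} = \left(-582660\right) \frac{6355}{5232} = - \frac{308567025}{436}$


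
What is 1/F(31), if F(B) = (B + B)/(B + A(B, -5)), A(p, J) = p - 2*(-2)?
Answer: 33/31 ≈ 1.0645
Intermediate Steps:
A(p, J) = 4 + p (A(p, J) = p + 4 = 4 + p)
F(B) = 2*B/(4 + 2*B) (F(B) = (B + B)/(B + (4 + B)) = (2*B)/(4 + 2*B) = 2*B/(4 + 2*B))
1/F(31) = 1/(31/(2 + 31)) = 1/(31/33) = 33/31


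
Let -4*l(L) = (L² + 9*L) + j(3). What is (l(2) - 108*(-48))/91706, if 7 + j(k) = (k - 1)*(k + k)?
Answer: 20709/366824 ≈ 0.056455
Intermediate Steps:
j(k) = -7 + 2*k*(-1 + k) (j(k) = -7 + (k - 1)*(k + k) = -7 + (-1 + k)*(2*k) = -7 + 2*k*(-1 + k))
l(L) = -5/4 - 9*L/4 - L²/4 (l(L) = -((L² + 9*L) + (-7 - 2*3 + 2*3²))/4 = -((L² + 9*L) + (-7 - 6 + 2*9))/4 = -((L² + 9*L) + (-7 - 6 + 18))/4 = -((L² + 9*L) + 5)/4 = -(5 + L² + 9*L)/4 = -5/4 - 9*L/4 - L²/4)
(l(2) - 108*(-48))/91706 = ((-5/4 - 9/4*2 - ¼*2²) - 108*(-48))/91706 = ((-5/4 - 9/2 - ¼*4) + 5184)*(1/91706) = ((-5/4 - 9/2 - 1) + 5184)*(1/91706) = (-27/4 + 5184)*(1/91706) = (20709/4)*(1/91706) = 20709/366824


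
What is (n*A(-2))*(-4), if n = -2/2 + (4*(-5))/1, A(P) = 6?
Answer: 504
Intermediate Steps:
n = -21 (n = -2*½ - 20*1 = -1 - 20 = -21)
(n*A(-2))*(-4) = -21*6*(-4) = -126*(-4) = 504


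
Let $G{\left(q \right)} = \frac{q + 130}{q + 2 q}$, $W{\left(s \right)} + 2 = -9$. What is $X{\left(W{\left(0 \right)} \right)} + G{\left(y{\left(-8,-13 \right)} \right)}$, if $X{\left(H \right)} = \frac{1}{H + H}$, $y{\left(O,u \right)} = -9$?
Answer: $- \frac{2689}{594} \approx -4.5269$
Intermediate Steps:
$W{\left(s \right)} = -11$ ($W{\left(s \right)} = -2 - 9 = -11$)
$X{\left(H \right)} = \frac{1}{2 H}$
$G{\left(q \right)} = \frac{130 + q}{3 q}$
$X{\left(W{\left(0 \right)} \right)} + G{\left(y{\left(-8,-13 \right)} \right)} = \frac{1}{2 \left(-11\right)} + \frac{130 - 9}{3 \left(-9\right)} = \frac{1}{2} \left(- \frac{1}{11}\right) + \frac{1}{3} \left(- \frac{1}{9}\right) 121 = - \frac{1}{22} - \frac{121}{27} = - \frac{2689}{594}$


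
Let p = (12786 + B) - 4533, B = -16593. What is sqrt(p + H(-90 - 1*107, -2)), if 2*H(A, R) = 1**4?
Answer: I*sqrt(33358)/2 ≈ 91.321*I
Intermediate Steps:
H(A, R) = 1/2 (H(A, R) = (1/2)*1**4 = (1/2)*1 = 1/2)
p = -8340 (p = (12786 - 16593) - 4533 = -3807 - 4533 = -8340)
sqrt(p + H(-90 - 1*107, -2)) = sqrt(-8340 + 1/2) = sqrt(-16679/2) = I*sqrt(33358)/2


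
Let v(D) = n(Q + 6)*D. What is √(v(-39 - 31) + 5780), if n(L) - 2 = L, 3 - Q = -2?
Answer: √4870 ≈ 69.785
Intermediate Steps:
Q = 5 (Q = 3 - 1*(-2) = 3 + 2 = 5)
n(L) = 2 + L
v(D) = 13*D (v(D) = (2 + (5 + 6))*D = (2 + 11)*D = 13*D)
√(v(-39 - 31) + 5780) = √(13*(-39 - 31) + 5780) = √(13*(-70) + 5780) = √(-910 + 5780) = √4870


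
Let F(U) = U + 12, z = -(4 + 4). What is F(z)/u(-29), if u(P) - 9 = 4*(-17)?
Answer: -4/59 ≈ -0.067797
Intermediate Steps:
z = -8 (z = -1*8 = -8)
F(U) = 12 + U
u(P) = -59 (u(P) = 9 + 4*(-17) = 9 - 68 = -59)
F(z)/u(-29) = (12 - 8)/(-59) = 4*(-1/59) = -4/59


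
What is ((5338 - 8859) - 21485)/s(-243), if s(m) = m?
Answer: 25006/243 ≈ 102.91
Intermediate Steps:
((5338 - 8859) - 21485)/s(-243) = ((5338 - 8859) - 21485)/(-243) = (-3521 - 21485)*(-1/243) = -25006*(-1/243) = 25006/243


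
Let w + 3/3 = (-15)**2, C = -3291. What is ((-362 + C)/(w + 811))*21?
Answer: -25571/345 ≈ -74.119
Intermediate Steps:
w = 224 (w = -1 + (-15)**2 = -1 + 225 = 224)
((-362 + C)/(w + 811))*21 = ((-362 - 3291)/(224 + 811))*21 = -3653/1035*21 = -25571/345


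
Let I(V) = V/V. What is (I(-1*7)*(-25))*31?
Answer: -775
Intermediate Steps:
I(V) = 1
(I(-1*7)*(-25))*31 = (1*(-25))*31 = -25*31 = -775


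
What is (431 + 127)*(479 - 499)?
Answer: -11160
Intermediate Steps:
(431 + 127)*(479 - 499) = 558*(-20) = -11160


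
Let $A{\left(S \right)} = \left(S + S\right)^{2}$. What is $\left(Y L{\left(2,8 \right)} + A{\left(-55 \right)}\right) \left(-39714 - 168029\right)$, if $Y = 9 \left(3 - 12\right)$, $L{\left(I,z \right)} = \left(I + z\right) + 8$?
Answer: $-2210801006$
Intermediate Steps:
$L{\left(I,z \right)} = 8 + I + z$
$Y = -81$ ($Y = 9 \left(-9\right) = -81$)
$A{\left(S \right)} = 4 S^{2}$ ($A{\left(S \right)} = \left(2 S\right)^{2} = 4 S^{2}$)
$\left(Y L{\left(2,8 \right)} + A{\left(-55 \right)}\right) \left(-39714 - 168029\right) = \left(- 81 \left(8 + 2 + 8\right) + 4 \left(-55\right)^{2}\right) \left(-39714 - 168029\right) = \left(\left(-81\right) 18 + 4 \cdot 3025\right) \left(-207743\right) = \left(-1458 + 12100\right) \left(-207743\right) = 10642 \left(-207743\right) = -2210801006$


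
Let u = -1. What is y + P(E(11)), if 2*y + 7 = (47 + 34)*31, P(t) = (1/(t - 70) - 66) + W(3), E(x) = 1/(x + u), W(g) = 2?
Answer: 830402/699 ≈ 1188.0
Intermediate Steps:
E(x) = 1/(-1 + x) (E(x) = 1/(x - 1) = 1/(-1 + x))
P(t) = -64 + 1/(-70 + t) (P(t) = (1/(t - 70) - 66) + 2 = (1/(-70 + t) - 66) + 2 = (-66 + 1/(-70 + t)) + 2 = -64 + 1/(-70 + t))
y = 1252 (y = -7/2 + ((47 + 34)*31)/2 = -7/2 + (81*31)/2 = -7/2 + (½)*2511 = -7/2 + 2511/2 = 1252)
y + P(E(11)) = 1252 + (4481 - 64/(-1 + 11))/(-70 + 1/(-1 + 11)) = 1252 + (4481 - 64/10)/(-70 + 1/10) = 1252 + (4481 - 64*⅒)/(-70 + ⅒) = 1252 + (4481 - 32/5)/(-699/10) = 1252 - 10/699*22373/5 = 1252 - 44746/699 = 830402/699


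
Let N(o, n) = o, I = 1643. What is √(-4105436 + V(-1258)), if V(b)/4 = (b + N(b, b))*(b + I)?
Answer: 2*I*√1995019 ≈ 2824.9*I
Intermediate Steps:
V(b) = 8*b*(1643 + b) (V(b) = 4*((b + b)*(b + 1643)) = 4*((2*b)*(1643 + b)) = 4*(2*b*(1643 + b)) = 8*b*(1643 + b))
√(-4105436 + V(-1258)) = √(-4105436 + 8*(-1258)*(1643 - 1258)) = √(-4105436 + 8*(-1258)*385) = √(-4105436 - 3874640) = √(-7980076) = 2*I*√1995019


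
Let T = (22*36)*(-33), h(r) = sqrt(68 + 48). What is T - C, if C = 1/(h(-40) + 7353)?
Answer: -1413081868401/54066493 + 2*sqrt(29)/54066493 ≈ -26136.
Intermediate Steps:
h(r) = 2*sqrt(29) (h(r) = sqrt(116) = 2*sqrt(29))
C = 1/(7353 + 2*sqrt(29)) (C = 1/(2*sqrt(29) + 7353) = 1/(7353 + 2*sqrt(29)) ≈ 0.00013580)
T = -26136 (T = 792*(-33) = -26136)
T - C = -26136 - (7353/54066493 - 2*sqrt(29)/54066493) = -26136 + (-7353/54066493 + 2*sqrt(29)/54066493) = -1413081868401/54066493 + 2*sqrt(29)/54066493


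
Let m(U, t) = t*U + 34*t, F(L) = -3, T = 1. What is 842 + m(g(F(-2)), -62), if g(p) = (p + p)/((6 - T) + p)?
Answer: -1080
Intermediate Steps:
g(p) = 2*p/(5 + p) (g(p) = (p + p)/((6 - 1*1) + p) = (2*p)/((6 - 1) + p) = (2*p)/(5 + p) = 2*p/(5 + p))
m(U, t) = 34*t + U*t (m(U, t) = U*t + 34*t = 34*t + U*t)
842 + m(g(F(-2)), -62) = 842 - 62*(34 + 2*(-3)/(5 - 3)) = 842 - 62*(34 + 2*(-3)/2) = 842 - 62*(34 + 2*(-3)*(½)) = 842 - 62*(34 - 3) = 842 - 62*31 = 842 - 1922 = -1080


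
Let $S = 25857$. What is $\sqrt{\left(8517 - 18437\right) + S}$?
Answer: $\sqrt{15937} \approx 126.24$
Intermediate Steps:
$\sqrt{\left(8517 - 18437\right) + S} = \sqrt{\left(8517 - 18437\right) + 25857} = \sqrt{-9920 + 25857} = \sqrt{15937}$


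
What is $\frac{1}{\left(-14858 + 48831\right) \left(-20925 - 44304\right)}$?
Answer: $- \frac{1}{2216024817} \approx -4.5126 \cdot 10^{-10}$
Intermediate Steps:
$\frac{1}{\left(-14858 + 48831\right) \left(-20925 - 44304\right)} = \frac{1}{33973 \left(-65229\right)} = \frac{1}{-2216024817} = - \frac{1}{2216024817}$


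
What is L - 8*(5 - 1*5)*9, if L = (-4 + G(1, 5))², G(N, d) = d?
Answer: 1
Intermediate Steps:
L = 1 (L = (-4 + 5)² = 1² = 1)
L - 8*(5 - 1*5)*9 = 1 - 8*(5 - 1*5)*9 = 1 - 8*(5 - 5)*9 = 1 - 8*0*9 = 1 - 0*9 = 1 - 1*0 = 1 + 0 = 1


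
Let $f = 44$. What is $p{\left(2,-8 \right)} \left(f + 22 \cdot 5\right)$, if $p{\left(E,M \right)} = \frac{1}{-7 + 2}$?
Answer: $- \frac{154}{5} \approx -30.8$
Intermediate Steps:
$p{\left(E,M \right)} = - \frac{1}{5}$ ($p{\left(E,M \right)} = \frac{1}{-5} = - \frac{1}{5}$)
$p{\left(2,-8 \right)} \left(f + 22 \cdot 5\right) = - \frac{44 + 22 \cdot 5}{5} = - \frac{44 + 110}{5} = \left(- \frac{1}{5}\right) 154 = - \frac{154}{5}$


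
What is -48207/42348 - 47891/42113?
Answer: -1352743153/594467108 ≈ -2.2756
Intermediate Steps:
-48207/42348 - 47891/42113 = -48207*1/42348 - 47891*1/42113 = -16069/14116 - 47891/42113 = -1352743153/594467108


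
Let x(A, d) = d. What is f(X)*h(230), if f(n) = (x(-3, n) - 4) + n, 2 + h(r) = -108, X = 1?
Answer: 220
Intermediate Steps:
h(r) = -110 (h(r) = -2 - 108 = -110)
f(n) = -4 + 2*n (f(n) = (n - 4) + n = (-4 + n) + n = -4 + 2*n)
f(X)*h(230) = (-4 + 2*1)*(-110) = (-4 + 2)*(-110) = -2*(-110) = 220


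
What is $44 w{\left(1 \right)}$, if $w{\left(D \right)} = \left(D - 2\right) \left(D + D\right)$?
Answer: $-88$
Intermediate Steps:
$w{\left(D \right)} = 2 D \left(-2 + D\right)$ ($w{\left(D \right)} = \left(-2 + D\right) 2 D = 2 D \left(-2 + D\right)$)
$44 w{\left(1 \right)} = 44 \cdot 2 \cdot 1 \left(-2 + 1\right) = 44 \cdot 2 \cdot 1 \left(-1\right) = 44 \left(-2\right) = -88$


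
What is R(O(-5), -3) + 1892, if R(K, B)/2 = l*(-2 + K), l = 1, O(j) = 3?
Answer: 1894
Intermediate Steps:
R(K, B) = -4 + 2*K (R(K, B) = 2*(1*(-2 + K)) = 2*(-2 + K) = -4 + 2*K)
R(O(-5), -3) + 1892 = (-4 + 2*3) + 1892 = (-4 + 6) + 1892 = 2 + 1892 = 1894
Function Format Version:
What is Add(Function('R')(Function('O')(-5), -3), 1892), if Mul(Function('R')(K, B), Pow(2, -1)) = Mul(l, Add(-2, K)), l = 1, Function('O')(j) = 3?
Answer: 1894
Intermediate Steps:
Function('R')(K, B) = Add(-4, Mul(2, K)) (Function('R')(K, B) = Mul(2, Mul(1, Add(-2, K))) = Mul(2, Add(-2, K)) = Add(-4, Mul(2, K)))
Add(Function('R')(Function('O')(-5), -3), 1892) = Add(Add(-4, Mul(2, 3)), 1892) = Add(Add(-4, 6), 1892) = Add(2, 1892) = 1894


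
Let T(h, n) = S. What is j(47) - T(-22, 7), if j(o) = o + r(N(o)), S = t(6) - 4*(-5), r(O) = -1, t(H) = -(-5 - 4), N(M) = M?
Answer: 17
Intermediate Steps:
t(H) = 9 (t(H) = -1*(-9) = 9)
S = 29 (S = 9 - 4*(-5) = 9 + 20 = 29)
T(h, n) = 29
j(o) = -1 + o (j(o) = o - 1 = -1 + o)
j(47) - T(-22, 7) = (-1 + 47) - 1*29 = 46 - 29 = 17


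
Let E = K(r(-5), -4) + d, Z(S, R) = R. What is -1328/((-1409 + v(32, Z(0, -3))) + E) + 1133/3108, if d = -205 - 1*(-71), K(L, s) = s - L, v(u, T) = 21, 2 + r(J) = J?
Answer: 835493/674436 ≈ 1.2388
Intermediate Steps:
r(J) = -2 + J
d = -134 (d = -205 + 71 = -134)
E = -131 (E = (-4 - (-2 - 5)) - 134 = (-4 - 1*(-7)) - 134 = (-4 + 7) - 134 = 3 - 134 = -131)
-1328/((-1409 + v(32, Z(0, -3))) + E) + 1133/3108 = -1328/((-1409 + 21) - 131) + 1133/3108 = -1328/(-1388 - 131) + 1133*(1/3108) = -1328/(-1519) + 1133/3108 = -1328*(-1/1519) + 1133/3108 = 1328/1519 + 1133/3108 = 835493/674436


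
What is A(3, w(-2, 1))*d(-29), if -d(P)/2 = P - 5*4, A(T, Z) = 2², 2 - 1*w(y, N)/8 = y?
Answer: 392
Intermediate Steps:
w(y, N) = 16 - 8*y
A(T, Z) = 4
d(P) = 40 - 2*P (d(P) = -2*(P - 5*4) = -2*(P - 20) = -2*(-20 + P) = 40 - 2*P)
A(3, w(-2, 1))*d(-29) = 4*(40 - 2*(-29)) = 4*(40 + 58) = 4*98 = 392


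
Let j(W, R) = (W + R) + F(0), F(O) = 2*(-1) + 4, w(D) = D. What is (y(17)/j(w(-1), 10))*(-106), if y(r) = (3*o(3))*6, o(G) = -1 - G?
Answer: 7632/11 ≈ 693.82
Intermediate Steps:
F(O) = 2 (F(O) = -2 + 4 = 2)
y(r) = -72 (y(r) = (3*(-1 - 1*3))*6 = (3*(-1 - 3))*6 = (3*(-4))*6 = -12*6 = -72)
j(W, R) = 2 + R + W (j(W, R) = (W + R) + 2 = (R + W) + 2 = 2 + R + W)
(y(17)/j(w(-1), 10))*(-106) = -72/(2 + 10 - 1)*(-106) = -72/11*(-106) = 7632/11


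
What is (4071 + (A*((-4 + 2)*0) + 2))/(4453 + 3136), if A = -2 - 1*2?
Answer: 4073/7589 ≈ 0.53670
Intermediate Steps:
A = -4 (A = -2 - 2 = -4)
(4071 + (A*((-4 + 2)*0) + 2))/(4453 + 3136) = (4071 + (-4*(-4 + 2)*0 + 2))/(4453 + 3136) = (4071 + (-(-8)*0 + 2))/7589 = (4071 + (-4*0 + 2))*(1/7589) = (4071 + (0 + 2))*(1/7589) = (4071 + 2)*(1/7589) = 4073*(1/7589) = 4073/7589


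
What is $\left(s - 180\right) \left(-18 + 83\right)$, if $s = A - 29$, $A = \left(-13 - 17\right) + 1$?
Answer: $-15470$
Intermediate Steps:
$A = -29$ ($A = -30 + 1 = -29$)
$s = -58$ ($s = -29 - 29 = -58$)
$\left(s - 180\right) \left(-18 + 83\right) = \left(-58 - 180\right) \left(-18 + 83\right) = \left(-58 - 180\right) 65 = \left(-238\right) 65 = -15470$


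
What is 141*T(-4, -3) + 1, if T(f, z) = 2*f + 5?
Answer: -422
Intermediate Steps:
T(f, z) = 5 + 2*f
141*T(-4, -3) + 1 = 141*(5 + 2*(-4)) + 1 = 141*(5 - 8) + 1 = 141*(-3) + 1 = -423 + 1 = -422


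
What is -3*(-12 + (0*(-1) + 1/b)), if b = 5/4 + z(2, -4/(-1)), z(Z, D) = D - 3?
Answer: 104/3 ≈ 34.667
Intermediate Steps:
z(Z, D) = -3 + D
b = 9/4 (b = 5/4 + (-3 - 4/(-1)) = 5*(¼) + (-3 - 4*(-1)) = 5/4 + (-3 + 4) = 5/4 + 1 = 9/4 ≈ 2.2500)
-3*(-12 + (0*(-1) + 1/b)) = -3*(-12 + (0*(-1) + 1/(9/4))) = -3*(-12 + (0 + 4/9)) = -3*(-12 + 4/9) = -3*(-104/9) = 104/3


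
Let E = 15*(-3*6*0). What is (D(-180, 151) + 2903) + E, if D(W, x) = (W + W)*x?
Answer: -51457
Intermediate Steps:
D(W, x) = 2*W*x (D(W, x) = (2*W)*x = 2*W*x)
E = 0 (E = 15*(-18*0) = 15*0 = 0)
(D(-180, 151) + 2903) + E = (2*(-180)*151 + 2903) + 0 = (-54360 + 2903) + 0 = -51457 + 0 = -51457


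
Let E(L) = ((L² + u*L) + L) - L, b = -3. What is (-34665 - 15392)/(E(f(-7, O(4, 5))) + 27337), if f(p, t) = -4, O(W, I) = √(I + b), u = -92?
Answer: -50057/27721 ≈ -1.8057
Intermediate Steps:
O(W, I) = √(-3 + I) (O(W, I) = √(I - 3) = √(-3 + I))
E(L) = L² - 92*L (E(L) = ((L² - 92*L) + L) - L = (L² - 91*L) - L = L² - 92*L)
(-34665 - 15392)/(E(f(-7, O(4, 5))) + 27337) = (-34665 - 15392)/(-4*(-92 - 4) + 27337) = -50057/(-4*(-96) + 27337) = -50057/(384 + 27337) = -50057/27721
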